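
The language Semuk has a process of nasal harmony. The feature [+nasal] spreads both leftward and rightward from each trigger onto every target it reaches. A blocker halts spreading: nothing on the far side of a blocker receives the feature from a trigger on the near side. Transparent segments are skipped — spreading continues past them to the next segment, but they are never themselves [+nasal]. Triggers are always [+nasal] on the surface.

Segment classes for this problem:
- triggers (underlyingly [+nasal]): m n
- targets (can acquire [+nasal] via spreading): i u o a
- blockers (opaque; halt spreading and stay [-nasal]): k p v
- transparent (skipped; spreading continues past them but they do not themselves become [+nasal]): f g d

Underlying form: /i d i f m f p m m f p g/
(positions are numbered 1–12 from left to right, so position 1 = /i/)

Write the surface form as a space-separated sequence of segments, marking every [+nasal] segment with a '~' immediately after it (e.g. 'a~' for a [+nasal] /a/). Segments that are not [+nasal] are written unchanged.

From /m/ at 5 rightward: 6 /f/ transparent; 7 /p/ blocks.
From /m/ at 5 leftward: 4 /f/ transparent; 3 /i/ → [+nasal]; 2 /d/ transparent; 1 /i/ → [+nasal]; word edge.
From /m/ at 8 rightward: 9 /m/ is itself a trigger — this domain ends here.
From /m/ at 8 leftward: 7 /p/ blocks.
From /m/ at 9 rightward: 10 /f/ transparent; 11 /p/ blocks.
From /m/ at 9 leftward: 8 /m/ is itself a trigger — this domain ends here.
[+nasal] positions on the surface: 1 3 5 8 9.

i~ d i~ f m~ f p m~ m~ f p g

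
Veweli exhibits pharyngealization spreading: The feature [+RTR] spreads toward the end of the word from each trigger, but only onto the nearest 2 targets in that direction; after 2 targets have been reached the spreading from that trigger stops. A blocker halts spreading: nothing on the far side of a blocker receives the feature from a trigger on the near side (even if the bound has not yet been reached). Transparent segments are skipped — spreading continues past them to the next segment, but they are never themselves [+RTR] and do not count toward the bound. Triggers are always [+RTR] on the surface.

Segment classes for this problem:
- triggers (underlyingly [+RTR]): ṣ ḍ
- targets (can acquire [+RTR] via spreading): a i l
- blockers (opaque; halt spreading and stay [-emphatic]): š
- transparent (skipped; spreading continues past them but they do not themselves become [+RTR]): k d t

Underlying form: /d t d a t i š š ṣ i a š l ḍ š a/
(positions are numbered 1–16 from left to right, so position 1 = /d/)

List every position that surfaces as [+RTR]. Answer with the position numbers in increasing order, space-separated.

From /ṣ/ at 9 rightward: 10 /i/ → [+RTR]; 11 /a/ → [+RTR]; bound reached.
From /ḍ/ at 14 rightward: 15 /š/ blocks.
Targets with no active source: positions 4 6 13 16 stay [-emphatic].

9 10 11 14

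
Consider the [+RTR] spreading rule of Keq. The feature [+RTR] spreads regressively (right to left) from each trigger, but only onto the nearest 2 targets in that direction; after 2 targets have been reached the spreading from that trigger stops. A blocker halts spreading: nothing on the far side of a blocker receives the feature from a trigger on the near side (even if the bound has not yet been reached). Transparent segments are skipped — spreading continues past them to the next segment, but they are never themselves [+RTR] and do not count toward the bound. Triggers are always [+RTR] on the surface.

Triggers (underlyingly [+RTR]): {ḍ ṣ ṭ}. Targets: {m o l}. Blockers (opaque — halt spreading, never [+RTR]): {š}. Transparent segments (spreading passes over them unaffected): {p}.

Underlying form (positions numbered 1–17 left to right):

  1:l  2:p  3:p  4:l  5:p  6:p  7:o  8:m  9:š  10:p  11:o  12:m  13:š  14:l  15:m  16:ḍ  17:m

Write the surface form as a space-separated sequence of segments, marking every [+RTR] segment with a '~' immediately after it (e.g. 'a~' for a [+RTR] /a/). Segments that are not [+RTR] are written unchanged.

l p p l p p o m š p o m š l~ m~ ḍ~ m

From /ḍ/ at 16 leftward: 15 /m/ → [+RTR]; 14 /l/ → [+RTR]; bound reached.
Targets with no active source: positions 1 4 7 8 11 12 17 stay [-emphatic].
[+RTR] positions on the surface: 14 15 16.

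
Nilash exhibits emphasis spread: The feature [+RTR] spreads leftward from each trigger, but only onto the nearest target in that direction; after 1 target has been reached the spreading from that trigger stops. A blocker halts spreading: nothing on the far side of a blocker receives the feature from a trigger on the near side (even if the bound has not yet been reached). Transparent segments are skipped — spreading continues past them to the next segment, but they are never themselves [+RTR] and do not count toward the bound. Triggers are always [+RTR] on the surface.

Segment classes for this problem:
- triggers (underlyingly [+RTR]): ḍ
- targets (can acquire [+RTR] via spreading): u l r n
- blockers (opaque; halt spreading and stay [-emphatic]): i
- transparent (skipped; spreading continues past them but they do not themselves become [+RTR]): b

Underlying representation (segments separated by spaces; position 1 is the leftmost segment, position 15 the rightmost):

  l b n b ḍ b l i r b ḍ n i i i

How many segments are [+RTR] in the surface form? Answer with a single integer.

From /ḍ/ at 5 leftward: 4 /b/ transparent; 3 /n/ → [+RTR]; bound reached.
From /ḍ/ at 11 leftward: 10 /b/ transparent; 9 /r/ → [+RTR]; bound reached.
Targets with no active source: positions 1 7 12 stay [-emphatic].
[+RTR] positions on the surface: 3 5 9 11.

4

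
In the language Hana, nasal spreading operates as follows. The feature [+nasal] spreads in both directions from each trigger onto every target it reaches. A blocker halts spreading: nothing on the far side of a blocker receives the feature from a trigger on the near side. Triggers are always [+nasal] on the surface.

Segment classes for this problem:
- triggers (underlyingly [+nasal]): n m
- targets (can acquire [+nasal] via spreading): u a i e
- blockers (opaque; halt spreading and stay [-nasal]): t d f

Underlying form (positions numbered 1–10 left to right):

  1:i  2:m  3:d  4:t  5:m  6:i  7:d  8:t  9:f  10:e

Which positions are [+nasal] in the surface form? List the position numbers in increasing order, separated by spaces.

1 2 5 6

From /m/ at 2 rightward: 3 /d/ blocks.
From /m/ at 2 leftward: 1 /i/ → [+nasal]; word edge.
From /m/ at 5 rightward: 6 /i/ → [+nasal]; 7 /d/ blocks.
From /m/ at 5 leftward: 4 /t/ blocks.
Target with no active source: position 10 stays [-nasal].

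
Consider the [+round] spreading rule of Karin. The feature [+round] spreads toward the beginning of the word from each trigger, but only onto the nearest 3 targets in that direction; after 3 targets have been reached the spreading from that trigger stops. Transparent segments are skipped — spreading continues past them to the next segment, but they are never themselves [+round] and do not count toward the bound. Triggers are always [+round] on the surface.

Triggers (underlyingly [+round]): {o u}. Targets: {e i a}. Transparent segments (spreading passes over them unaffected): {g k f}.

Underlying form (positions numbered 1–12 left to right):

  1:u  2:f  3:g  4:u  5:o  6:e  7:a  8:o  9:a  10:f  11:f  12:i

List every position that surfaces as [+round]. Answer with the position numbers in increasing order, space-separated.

1 4 5 6 7 8

From /u/ at 1 leftward: word edge.
From /u/ at 4 leftward: 3 /g/ transparent; 2 /f/ transparent; 1 /u/ is itself a trigger — this domain ends here.
From /o/ at 5 leftward: 4 /u/ is itself a trigger — this domain ends here.
From /o/ at 8 leftward: 7 /a/ → [+round]; 6 /e/ → [+round]; 5 /o/ is itself a trigger — this domain ends here.
Targets with no active source: positions 9 12 stay [-round].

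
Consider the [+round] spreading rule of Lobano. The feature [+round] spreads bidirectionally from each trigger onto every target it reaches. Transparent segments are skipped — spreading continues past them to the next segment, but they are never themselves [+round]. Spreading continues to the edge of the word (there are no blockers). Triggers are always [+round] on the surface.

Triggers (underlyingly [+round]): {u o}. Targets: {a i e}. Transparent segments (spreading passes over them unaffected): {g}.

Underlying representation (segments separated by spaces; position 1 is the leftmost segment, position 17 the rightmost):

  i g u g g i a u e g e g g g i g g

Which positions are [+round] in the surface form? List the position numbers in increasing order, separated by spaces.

From /u/ at 3 rightward: 4 /g/ transparent; 5 /g/ transparent; 6 /i/ → [+round]; 7 /a/ → [+round]; 8 /u/ is itself a trigger — this domain ends here.
From /u/ at 3 leftward: 2 /g/ transparent; 1 /i/ → [+round]; word edge.
From /u/ at 8 rightward: 9 /e/ → [+round]; 10 /g/ transparent; 11 /e/ → [+round]; 12 /g/ transparent; 13 /g/ transparent; 14 /g/ transparent; 15 /i/ → [+round]; 16 /g/ transparent; 17 /g/ transparent; word edge.
From /u/ at 8 leftward: 7 /a/ → [+round]; 6 /i/ → [+round]; 5 /g/ transparent; 4 /g/ transparent; 3 /u/ is itself a trigger — this domain ends here.

1 3 6 7 8 9 11 15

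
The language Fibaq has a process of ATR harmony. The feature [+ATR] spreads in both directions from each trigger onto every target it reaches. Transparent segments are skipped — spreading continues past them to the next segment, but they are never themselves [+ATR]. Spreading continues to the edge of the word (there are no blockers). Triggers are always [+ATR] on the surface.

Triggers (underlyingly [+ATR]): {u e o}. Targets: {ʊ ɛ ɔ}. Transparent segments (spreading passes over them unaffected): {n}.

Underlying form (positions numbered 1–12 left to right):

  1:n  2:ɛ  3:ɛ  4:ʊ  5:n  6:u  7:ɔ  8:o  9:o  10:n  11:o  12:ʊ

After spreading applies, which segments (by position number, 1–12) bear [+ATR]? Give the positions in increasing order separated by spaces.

2 3 4 6 7 8 9 11 12

From /u/ at 6 rightward: 7 /ɔ/ → [+ATR]; 8 /o/ is itself a trigger — this domain ends here.
From /u/ at 6 leftward: 5 /n/ transparent; 4 /ʊ/ → [+ATR]; 3 /ɛ/ → [+ATR]; 2 /ɛ/ → [+ATR]; 1 /n/ transparent; word edge.
From /o/ at 8 rightward: 9 /o/ is itself a trigger — this domain ends here.
From /o/ at 8 leftward: 7 /ɔ/ → [+ATR]; 6 /u/ is itself a trigger — this domain ends here.
From /o/ at 9 rightward: 10 /n/ transparent; 11 /o/ is itself a trigger — this domain ends here.
From /o/ at 9 leftward: 8 /o/ is itself a trigger — this domain ends here.
From /o/ at 11 rightward: 12 /ʊ/ → [+ATR]; word edge.
From /o/ at 11 leftward: 10 /n/ transparent; 9 /o/ is itself a trigger — this domain ends here.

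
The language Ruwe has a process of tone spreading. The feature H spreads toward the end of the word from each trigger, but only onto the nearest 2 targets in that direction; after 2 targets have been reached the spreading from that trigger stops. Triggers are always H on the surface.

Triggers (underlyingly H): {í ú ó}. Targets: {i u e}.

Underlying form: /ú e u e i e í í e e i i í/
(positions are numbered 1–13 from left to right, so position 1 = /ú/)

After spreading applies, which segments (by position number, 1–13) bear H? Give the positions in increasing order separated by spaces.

1 2 3 7 8 9 10 13

From /ú/ at 1 rightward: 2 /e/ → H; 3 /u/ → H; bound reached.
From /í/ at 7 rightward: 8 /í/ is itself a trigger — this domain ends here.
From /í/ at 8 rightward: 9 /e/ → H; 10 /e/ → H; bound reached.
From /í/ at 13 rightward: word edge.
Targets with no active source: positions 4 5 6 11 12 stay [-high tone].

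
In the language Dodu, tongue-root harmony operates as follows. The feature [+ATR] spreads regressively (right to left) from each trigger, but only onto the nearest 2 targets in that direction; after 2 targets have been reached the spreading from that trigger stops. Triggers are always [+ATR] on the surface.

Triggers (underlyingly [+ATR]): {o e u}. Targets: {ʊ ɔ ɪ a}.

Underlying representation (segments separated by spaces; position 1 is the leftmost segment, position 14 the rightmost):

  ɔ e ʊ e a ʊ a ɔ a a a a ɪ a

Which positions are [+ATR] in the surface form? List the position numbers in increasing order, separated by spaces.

From /e/ at 2 leftward: 1 /ɔ/ → [+ATR]; word edge.
From /e/ at 4 leftward: 3 /ʊ/ → [+ATR]; 2 /e/ is itself a trigger — this domain ends here.
Targets with no active source: positions 5 6 7 8 9 10 11 12 13 14 stay [-ATR].

1 2 3 4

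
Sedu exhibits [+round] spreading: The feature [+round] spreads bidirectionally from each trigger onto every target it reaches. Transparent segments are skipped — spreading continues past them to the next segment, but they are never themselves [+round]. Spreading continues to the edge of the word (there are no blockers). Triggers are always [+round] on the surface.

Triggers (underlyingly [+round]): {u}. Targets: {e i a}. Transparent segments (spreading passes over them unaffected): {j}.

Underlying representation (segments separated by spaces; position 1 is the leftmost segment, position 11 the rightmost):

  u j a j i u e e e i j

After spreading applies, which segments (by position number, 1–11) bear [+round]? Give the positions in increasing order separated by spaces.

1 3 5 6 7 8 9 10

From /u/ at 1 rightward: 2 /j/ transparent; 3 /a/ → [+round]; 4 /j/ transparent; 5 /i/ → [+round]; 6 /u/ is itself a trigger — this domain ends here.
From /u/ at 1 leftward: word edge.
From /u/ at 6 rightward: 7 /e/ → [+round]; 8 /e/ → [+round]; 9 /e/ → [+round]; 10 /i/ → [+round]; 11 /j/ transparent; word edge.
From /u/ at 6 leftward: 5 /i/ → [+round]; 4 /j/ transparent; 3 /a/ → [+round]; 2 /j/ transparent; 1 /u/ is itself a trigger — this domain ends here.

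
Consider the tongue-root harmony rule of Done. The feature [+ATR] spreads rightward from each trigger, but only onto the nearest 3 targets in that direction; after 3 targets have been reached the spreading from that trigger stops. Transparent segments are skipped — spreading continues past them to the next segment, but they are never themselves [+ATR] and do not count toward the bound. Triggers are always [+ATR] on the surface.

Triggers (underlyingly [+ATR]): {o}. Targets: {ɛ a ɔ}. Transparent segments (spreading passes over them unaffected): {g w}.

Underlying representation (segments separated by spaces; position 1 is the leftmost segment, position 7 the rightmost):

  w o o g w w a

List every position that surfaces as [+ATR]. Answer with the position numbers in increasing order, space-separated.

2 3 7

From /o/ at 2 rightward: 3 /o/ is itself a trigger — this domain ends here.
From /o/ at 3 rightward: 4 /g/ transparent; 5 /w/ transparent; 6 /w/ transparent; 7 /a/ → [+ATR]; word edge.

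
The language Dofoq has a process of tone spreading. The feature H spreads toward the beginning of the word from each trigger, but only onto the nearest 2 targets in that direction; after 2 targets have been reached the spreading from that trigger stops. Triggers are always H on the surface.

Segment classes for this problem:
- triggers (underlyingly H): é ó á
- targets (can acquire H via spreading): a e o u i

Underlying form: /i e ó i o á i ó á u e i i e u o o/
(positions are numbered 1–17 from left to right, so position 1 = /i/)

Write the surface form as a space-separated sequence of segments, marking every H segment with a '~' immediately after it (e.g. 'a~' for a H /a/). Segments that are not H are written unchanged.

i~ e~ ó~ i~ o~ á~ i~ ó~ á~ u e i i e u o o

From /ó/ at 3 leftward: 2 /e/ → H; 1 /i/ → H; bound reached.
From /á/ at 6 leftward: 5 /o/ → H; 4 /i/ → H; bound reached.
From /ó/ at 8 leftward: 7 /i/ → H; 6 /á/ is itself a trigger — this domain ends here.
From /á/ at 9 leftward: 8 /ó/ is itself a trigger — this domain ends here.
Targets with no active source: positions 10 11 12 13 14 15 16 17 stay [-high tone].
H positions on the surface: 1 2 3 4 5 6 7 8 9.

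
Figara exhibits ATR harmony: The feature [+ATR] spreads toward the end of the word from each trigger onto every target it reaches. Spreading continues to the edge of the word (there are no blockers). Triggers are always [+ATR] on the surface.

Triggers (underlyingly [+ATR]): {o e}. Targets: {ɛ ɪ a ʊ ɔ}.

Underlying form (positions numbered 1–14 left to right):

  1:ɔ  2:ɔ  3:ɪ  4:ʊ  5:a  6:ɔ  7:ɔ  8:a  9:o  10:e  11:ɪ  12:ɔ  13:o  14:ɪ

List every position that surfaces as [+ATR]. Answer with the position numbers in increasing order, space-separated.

9 10 11 12 13 14

From /o/ at 9 rightward: 10 /e/ is itself a trigger — this domain ends here.
From /e/ at 10 rightward: 11 /ɪ/ → [+ATR]; 12 /ɔ/ → [+ATR]; 13 /o/ is itself a trigger — this domain ends here.
From /o/ at 13 rightward: 14 /ɪ/ → [+ATR]; word edge.
Targets with no active source: positions 1 2 3 4 5 6 7 8 stay [-ATR].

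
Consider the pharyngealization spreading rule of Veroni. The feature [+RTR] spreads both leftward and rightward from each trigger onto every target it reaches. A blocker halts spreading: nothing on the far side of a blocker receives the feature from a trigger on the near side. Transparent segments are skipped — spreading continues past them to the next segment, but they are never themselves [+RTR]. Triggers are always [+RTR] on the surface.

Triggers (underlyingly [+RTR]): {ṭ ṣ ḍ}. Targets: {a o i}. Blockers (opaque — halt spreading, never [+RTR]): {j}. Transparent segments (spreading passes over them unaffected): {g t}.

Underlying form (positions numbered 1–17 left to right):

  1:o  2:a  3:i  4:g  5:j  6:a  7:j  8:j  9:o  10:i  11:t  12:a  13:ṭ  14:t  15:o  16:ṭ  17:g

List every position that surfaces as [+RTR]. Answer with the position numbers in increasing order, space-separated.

9 10 12 13 15 16

From /ṭ/ at 13 rightward: 14 /t/ transparent; 15 /o/ → [+RTR]; 16 /ṭ/ is itself a trigger — this domain ends here.
From /ṭ/ at 13 leftward: 12 /a/ → [+RTR]; 11 /t/ transparent; 10 /i/ → [+RTR]; 9 /o/ → [+RTR]; 8 /j/ blocks.
From /ṭ/ at 16 rightward: 17 /g/ transparent; word edge.
From /ṭ/ at 16 leftward: 15 /o/ → [+RTR]; 14 /t/ transparent; 13 /ṭ/ is itself a trigger — this domain ends here.
Targets with no active source: positions 1 2 3 6 stay [-emphatic].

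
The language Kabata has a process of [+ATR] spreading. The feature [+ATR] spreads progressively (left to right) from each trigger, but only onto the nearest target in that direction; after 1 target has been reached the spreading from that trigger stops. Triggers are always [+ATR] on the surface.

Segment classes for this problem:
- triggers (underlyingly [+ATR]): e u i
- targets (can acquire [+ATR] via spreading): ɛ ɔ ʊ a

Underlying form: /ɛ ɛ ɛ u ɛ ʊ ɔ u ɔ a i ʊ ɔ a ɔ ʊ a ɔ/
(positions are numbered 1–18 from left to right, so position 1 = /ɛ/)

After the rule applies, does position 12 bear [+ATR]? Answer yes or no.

From /u/ at 4 rightward: 5 /ɛ/ → [+ATR]; bound reached.
From /u/ at 8 rightward: 9 /ɔ/ → [+ATR]; bound reached.
From /i/ at 11 rightward: 12 /ʊ/ → [+ATR]; bound reached.
Targets with no active source: positions 1 2 3 6 7 10 13 14 15 16 17 18 stay [-ATR].
[+ATR] positions on the surface: 4 5 8 9 11 12.

yes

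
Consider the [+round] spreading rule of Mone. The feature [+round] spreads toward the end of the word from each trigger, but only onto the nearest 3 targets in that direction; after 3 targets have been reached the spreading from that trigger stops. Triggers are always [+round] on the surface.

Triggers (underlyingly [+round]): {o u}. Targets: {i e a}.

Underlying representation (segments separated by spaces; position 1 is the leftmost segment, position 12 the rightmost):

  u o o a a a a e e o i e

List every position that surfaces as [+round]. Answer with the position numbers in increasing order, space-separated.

From /u/ at 1 rightward: 2 /o/ is itself a trigger — this domain ends here.
From /o/ at 2 rightward: 3 /o/ is itself a trigger — this domain ends here.
From /o/ at 3 rightward: 4 /a/ → [+round]; 5 /a/ → [+round]; 6 /a/ → [+round]; bound reached.
From /o/ at 10 rightward: 11 /i/ → [+round]; 12 /e/ → [+round]; word edge.
Targets with no active source: positions 7 8 9 stay [-round].

1 2 3 4 5 6 10 11 12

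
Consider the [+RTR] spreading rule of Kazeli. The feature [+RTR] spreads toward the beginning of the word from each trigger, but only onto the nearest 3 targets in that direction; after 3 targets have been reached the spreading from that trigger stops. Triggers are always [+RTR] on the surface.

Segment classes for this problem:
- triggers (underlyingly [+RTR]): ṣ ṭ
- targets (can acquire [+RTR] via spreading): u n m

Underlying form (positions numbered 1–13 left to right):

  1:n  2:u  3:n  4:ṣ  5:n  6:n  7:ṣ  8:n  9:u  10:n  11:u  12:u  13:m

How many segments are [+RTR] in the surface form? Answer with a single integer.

7

From /ṣ/ at 4 leftward: 3 /n/ → [+RTR]; 2 /u/ → [+RTR]; 1 /n/ → [+RTR]; bound reached.
From /ṣ/ at 7 leftward: 6 /n/ → [+RTR]; 5 /n/ → [+RTR]; 4 /ṣ/ is itself a trigger — this domain ends here.
Targets with no active source: positions 8 9 10 11 12 13 stay [-emphatic].
[+RTR] positions on the surface: 1 2 3 4 5 6 7.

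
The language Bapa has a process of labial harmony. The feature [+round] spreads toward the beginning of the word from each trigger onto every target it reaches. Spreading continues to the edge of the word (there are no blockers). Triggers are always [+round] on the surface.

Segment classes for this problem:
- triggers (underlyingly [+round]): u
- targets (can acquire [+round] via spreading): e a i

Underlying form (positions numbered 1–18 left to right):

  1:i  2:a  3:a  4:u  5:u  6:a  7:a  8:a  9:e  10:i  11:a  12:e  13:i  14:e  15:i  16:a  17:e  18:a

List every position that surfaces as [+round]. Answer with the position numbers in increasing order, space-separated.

From /u/ at 4 leftward: 3 /a/ → [+round]; 2 /a/ → [+round]; 1 /i/ → [+round]; word edge.
From /u/ at 5 leftward: 4 /u/ is itself a trigger — this domain ends here.
Targets with no active source: positions 6 7 8 9 10 11 12 13 14 15 16 17 18 stay [-round].

1 2 3 4 5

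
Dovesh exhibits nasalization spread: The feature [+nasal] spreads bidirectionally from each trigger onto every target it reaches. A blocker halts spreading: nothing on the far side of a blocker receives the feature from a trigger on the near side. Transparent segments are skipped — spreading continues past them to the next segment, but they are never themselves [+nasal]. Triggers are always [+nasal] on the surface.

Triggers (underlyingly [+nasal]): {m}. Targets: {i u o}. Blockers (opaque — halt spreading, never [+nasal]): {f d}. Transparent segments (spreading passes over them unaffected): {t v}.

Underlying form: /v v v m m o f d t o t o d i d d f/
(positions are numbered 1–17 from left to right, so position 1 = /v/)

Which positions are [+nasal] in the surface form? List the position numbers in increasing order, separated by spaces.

From /m/ at 4 rightward: 5 /m/ is itself a trigger — this domain ends here.
From /m/ at 4 leftward: 3 /v/ transparent; 2 /v/ transparent; 1 /v/ transparent; word edge.
From /m/ at 5 rightward: 6 /o/ → [+nasal]; 7 /f/ blocks.
From /m/ at 5 leftward: 4 /m/ is itself a trigger — this domain ends here.
Targets with no active source: positions 10 12 14 stay [-nasal].

4 5 6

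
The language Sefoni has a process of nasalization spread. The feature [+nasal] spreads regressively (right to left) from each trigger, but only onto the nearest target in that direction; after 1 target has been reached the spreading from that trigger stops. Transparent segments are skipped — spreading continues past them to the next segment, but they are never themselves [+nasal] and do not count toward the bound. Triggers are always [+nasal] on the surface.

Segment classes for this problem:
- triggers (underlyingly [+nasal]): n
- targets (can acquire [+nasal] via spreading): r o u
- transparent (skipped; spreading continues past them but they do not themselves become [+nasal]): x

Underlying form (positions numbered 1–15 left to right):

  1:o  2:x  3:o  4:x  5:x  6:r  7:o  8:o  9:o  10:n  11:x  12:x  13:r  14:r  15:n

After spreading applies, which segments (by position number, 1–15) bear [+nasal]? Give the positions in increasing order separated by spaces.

From /n/ at 10 leftward: 9 /o/ → [+nasal]; bound reached.
From /n/ at 15 leftward: 14 /r/ → [+nasal]; bound reached.
Targets with no active source: positions 1 3 6 7 8 13 stay [-nasal].

9 10 14 15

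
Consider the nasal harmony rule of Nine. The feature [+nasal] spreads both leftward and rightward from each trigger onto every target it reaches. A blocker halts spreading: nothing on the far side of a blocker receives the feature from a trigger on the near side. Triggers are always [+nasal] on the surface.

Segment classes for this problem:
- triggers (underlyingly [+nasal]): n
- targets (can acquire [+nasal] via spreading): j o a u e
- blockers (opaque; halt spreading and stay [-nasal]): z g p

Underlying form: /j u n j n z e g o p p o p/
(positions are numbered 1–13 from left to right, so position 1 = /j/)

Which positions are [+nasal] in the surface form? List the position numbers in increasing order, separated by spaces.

From /n/ at 3 rightward: 4 /j/ → [+nasal]; 5 /n/ is itself a trigger — this domain ends here.
From /n/ at 3 leftward: 2 /u/ → [+nasal]; 1 /j/ → [+nasal]; word edge.
From /n/ at 5 rightward: 6 /z/ blocks.
From /n/ at 5 leftward: 4 /j/ → [+nasal]; 3 /n/ is itself a trigger — this domain ends here.
Targets with no active source: positions 7 9 12 stay [-nasal].

1 2 3 4 5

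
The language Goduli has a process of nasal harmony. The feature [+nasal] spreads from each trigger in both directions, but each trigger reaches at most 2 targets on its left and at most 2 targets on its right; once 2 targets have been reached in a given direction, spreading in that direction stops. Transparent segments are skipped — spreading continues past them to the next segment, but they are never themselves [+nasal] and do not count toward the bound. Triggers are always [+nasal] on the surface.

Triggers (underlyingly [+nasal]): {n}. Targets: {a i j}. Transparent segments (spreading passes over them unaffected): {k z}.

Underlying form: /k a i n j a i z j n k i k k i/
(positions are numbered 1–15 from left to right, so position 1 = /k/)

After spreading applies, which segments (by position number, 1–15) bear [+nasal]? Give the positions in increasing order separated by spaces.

2 3 4 5 6 7 9 10 12 15

From /n/ at 4 rightward: 5 /j/ → [+nasal]; 6 /a/ → [+nasal]; bound reached.
From /n/ at 4 leftward: 3 /i/ → [+nasal]; 2 /a/ → [+nasal]; bound reached.
From /n/ at 10 rightward: 11 /k/ transparent; 12 /i/ → [+nasal]; 13 /k/ transparent; 14 /k/ transparent; 15 /i/ → [+nasal]; bound reached.
From /n/ at 10 leftward: 9 /j/ → [+nasal]; 8 /z/ transparent; 7 /i/ → [+nasal]; bound reached.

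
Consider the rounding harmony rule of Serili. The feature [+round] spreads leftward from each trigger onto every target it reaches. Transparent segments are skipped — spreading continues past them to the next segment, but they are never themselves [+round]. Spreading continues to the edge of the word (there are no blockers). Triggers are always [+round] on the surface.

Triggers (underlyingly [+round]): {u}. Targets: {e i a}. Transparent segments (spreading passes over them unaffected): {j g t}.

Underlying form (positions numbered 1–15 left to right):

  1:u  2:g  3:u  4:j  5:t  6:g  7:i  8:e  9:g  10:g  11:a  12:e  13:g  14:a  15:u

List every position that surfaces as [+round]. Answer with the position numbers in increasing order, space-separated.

From /u/ at 1 leftward: word edge.
From /u/ at 3 leftward: 2 /g/ transparent; 1 /u/ is itself a trigger — this domain ends here.
From /u/ at 15 leftward: 14 /a/ → [+round]; 13 /g/ transparent; 12 /e/ → [+round]; 11 /a/ → [+round]; 10 /g/ transparent; 9 /g/ transparent; 8 /e/ → [+round]; 7 /i/ → [+round]; 6 /g/ transparent; 5 /t/ transparent; 4 /j/ transparent; 3 /u/ is itself a trigger — this domain ends here.

1 3 7 8 11 12 14 15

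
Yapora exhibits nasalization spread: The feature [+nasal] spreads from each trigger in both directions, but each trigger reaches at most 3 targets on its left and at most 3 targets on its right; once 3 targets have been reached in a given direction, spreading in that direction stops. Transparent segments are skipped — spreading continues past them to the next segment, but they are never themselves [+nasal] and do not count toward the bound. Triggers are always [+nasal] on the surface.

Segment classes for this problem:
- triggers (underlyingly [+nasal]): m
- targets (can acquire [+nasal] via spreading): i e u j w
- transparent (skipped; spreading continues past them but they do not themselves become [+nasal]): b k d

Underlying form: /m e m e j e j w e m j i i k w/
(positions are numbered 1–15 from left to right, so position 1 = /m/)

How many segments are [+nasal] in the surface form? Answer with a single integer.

From /m/ at 1 rightward: 2 /e/ → [+nasal]; 3 /m/ is itself a trigger — this domain ends here.
From /m/ at 1 leftward: word edge.
From /m/ at 3 rightward: 4 /e/ → [+nasal]; 5 /j/ → [+nasal]; 6 /e/ → [+nasal]; bound reached.
From /m/ at 3 leftward: 2 /e/ → [+nasal]; 1 /m/ is itself a trigger — this domain ends here.
From /m/ at 10 rightward: 11 /j/ → [+nasal]; 12 /i/ → [+nasal]; 13 /i/ → [+nasal]; bound reached.
From /m/ at 10 leftward: 9 /e/ → [+nasal]; 8 /w/ → [+nasal]; 7 /j/ → [+nasal]; bound reached.
Target with no active source: position 15 stays [-nasal].
[+nasal] positions on the surface: 1 2 3 4 5 6 7 8 9 10 11 12 13.

13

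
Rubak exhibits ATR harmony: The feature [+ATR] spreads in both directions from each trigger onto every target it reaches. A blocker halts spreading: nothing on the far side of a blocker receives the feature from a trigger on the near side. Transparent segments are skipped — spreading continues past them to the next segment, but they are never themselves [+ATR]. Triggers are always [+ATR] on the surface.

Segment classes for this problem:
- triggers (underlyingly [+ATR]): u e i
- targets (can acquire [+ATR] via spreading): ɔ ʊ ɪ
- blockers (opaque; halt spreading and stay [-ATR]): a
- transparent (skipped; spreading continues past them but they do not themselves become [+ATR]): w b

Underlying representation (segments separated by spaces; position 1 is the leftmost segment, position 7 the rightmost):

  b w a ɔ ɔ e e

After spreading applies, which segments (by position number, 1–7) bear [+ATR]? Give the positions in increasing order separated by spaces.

4 5 6 7

From /e/ at 6 rightward: 7 /e/ is itself a trigger — this domain ends here.
From /e/ at 6 leftward: 5 /ɔ/ → [+ATR]; 4 /ɔ/ → [+ATR]; 3 /a/ blocks.
From /e/ at 7 rightward: word edge.
From /e/ at 7 leftward: 6 /e/ is itself a trigger — this domain ends here.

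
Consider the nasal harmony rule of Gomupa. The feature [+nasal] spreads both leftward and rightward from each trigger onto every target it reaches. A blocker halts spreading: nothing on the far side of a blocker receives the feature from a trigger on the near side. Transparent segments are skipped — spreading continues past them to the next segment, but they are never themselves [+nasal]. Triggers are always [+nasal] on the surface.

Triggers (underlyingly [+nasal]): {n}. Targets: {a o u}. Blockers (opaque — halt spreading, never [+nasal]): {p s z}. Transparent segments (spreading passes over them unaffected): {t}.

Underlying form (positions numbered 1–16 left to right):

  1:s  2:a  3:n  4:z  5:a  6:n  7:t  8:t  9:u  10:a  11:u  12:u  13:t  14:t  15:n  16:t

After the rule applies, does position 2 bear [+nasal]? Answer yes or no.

From /n/ at 3 rightward: 4 /z/ blocks.
From /n/ at 3 leftward: 2 /a/ → [+nasal]; 1 /s/ blocks.
From /n/ at 6 rightward: 7 /t/ transparent; 8 /t/ transparent; 9 /u/ → [+nasal]; 10 /a/ → [+nasal]; 11 /u/ → [+nasal]; 12 /u/ → [+nasal]; 13 /t/ transparent; 14 /t/ transparent; 15 /n/ is itself a trigger — this domain ends here.
From /n/ at 6 leftward: 5 /a/ → [+nasal]; 4 /z/ blocks.
From /n/ at 15 rightward: 16 /t/ transparent; word edge.
From /n/ at 15 leftward: 14 /t/ transparent; 13 /t/ transparent; 12 /u/ → [+nasal]; 11 /u/ → [+nasal]; 10 /a/ → [+nasal]; 9 /u/ → [+nasal]; 8 /t/ transparent; 7 /t/ transparent; 6 /n/ is itself a trigger — this domain ends here.
[+nasal] positions on the surface: 2 3 5 6 9 10 11 12 15.

yes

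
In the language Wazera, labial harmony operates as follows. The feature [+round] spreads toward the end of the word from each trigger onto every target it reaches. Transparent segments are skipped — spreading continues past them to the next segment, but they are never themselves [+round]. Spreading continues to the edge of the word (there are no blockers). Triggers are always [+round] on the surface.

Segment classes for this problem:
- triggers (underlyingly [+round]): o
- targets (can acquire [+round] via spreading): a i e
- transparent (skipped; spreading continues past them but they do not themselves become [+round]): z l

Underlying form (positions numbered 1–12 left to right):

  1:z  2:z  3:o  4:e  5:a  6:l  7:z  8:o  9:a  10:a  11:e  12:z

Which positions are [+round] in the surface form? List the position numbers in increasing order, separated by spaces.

From /o/ at 3 rightward: 4 /e/ → [+round]; 5 /a/ → [+round]; 6 /l/ transparent; 7 /z/ transparent; 8 /o/ is itself a trigger — this domain ends here.
From /o/ at 8 rightward: 9 /a/ → [+round]; 10 /a/ → [+round]; 11 /e/ → [+round]; 12 /z/ transparent; word edge.

3 4 5 8 9 10 11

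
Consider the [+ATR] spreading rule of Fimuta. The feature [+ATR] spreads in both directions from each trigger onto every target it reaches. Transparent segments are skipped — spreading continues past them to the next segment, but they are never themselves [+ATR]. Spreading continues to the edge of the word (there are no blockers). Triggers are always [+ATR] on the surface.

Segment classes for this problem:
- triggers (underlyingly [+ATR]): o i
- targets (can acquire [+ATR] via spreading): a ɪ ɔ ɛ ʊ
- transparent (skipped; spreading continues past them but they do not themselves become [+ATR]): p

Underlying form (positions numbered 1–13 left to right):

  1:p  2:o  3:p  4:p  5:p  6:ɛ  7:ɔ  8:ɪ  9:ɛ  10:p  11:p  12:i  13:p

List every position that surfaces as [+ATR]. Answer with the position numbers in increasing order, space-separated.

2 6 7 8 9 12

From /o/ at 2 rightward: 3 /p/ transparent; 4 /p/ transparent; 5 /p/ transparent; 6 /ɛ/ → [+ATR]; 7 /ɔ/ → [+ATR]; 8 /ɪ/ → [+ATR]; 9 /ɛ/ → [+ATR]; 10 /p/ transparent; 11 /p/ transparent; 12 /i/ is itself a trigger — this domain ends here.
From /o/ at 2 leftward: 1 /p/ transparent; word edge.
From /i/ at 12 rightward: 13 /p/ transparent; word edge.
From /i/ at 12 leftward: 11 /p/ transparent; 10 /p/ transparent; 9 /ɛ/ → [+ATR]; 8 /ɪ/ → [+ATR]; 7 /ɔ/ → [+ATR]; 6 /ɛ/ → [+ATR]; 5 /p/ transparent; 4 /p/ transparent; 3 /p/ transparent; 2 /o/ is itself a trigger — this domain ends here.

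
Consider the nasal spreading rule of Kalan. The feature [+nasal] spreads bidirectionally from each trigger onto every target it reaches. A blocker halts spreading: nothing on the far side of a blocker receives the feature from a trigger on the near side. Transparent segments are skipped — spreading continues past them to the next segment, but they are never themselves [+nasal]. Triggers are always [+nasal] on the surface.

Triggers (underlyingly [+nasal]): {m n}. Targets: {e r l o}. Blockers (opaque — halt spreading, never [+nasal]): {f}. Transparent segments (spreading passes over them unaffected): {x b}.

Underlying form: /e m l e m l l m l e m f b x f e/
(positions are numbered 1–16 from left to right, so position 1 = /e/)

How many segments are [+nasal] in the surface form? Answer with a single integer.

11

From /m/ at 2 rightward: 3 /l/ → [+nasal]; 4 /e/ → [+nasal]; 5 /m/ is itself a trigger — this domain ends here.
From /m/ at 2 leftward: 1 /e/ → [+nasal]; word edge.
From /m/ at 5 rightward: 6 /l/ → [+nasal]; 7 /l/ → [+nasal]; 8 /m/ is itself a trigger — this domain ends here.
From /m/ at 5 leftward: 4 /e/ → [+nasal]; 3 /l/ → [+nasal]; 2 /m/ is itself a trigger — this domain ends here.
From /m/ at 8 rightward: 9 /l/ → [+nasal]; 10 /e/ → [+nasal]; 11 /m/ is itself a trigger — this domain ends here.
From /m/ at 8 leftward: 7 /l/ → [+nasal]; 6 /l/ → [+nasal]; 5 /m/ is itself a trigger — this domain ends here.
From /m/ at 11 rightward: 12 /f/ blocks.
From /m/ at 11 leftward: 10 /e/ → [+nasal]; 9 /l/ → [+nasal]; 8 /m/ is itself a trigger — this domain ends here.
Target with no active source: position 16 stays [-nasal].
[+nasal] positions on the surface: 1 2 3 4 5 6 7 8 9 10 11.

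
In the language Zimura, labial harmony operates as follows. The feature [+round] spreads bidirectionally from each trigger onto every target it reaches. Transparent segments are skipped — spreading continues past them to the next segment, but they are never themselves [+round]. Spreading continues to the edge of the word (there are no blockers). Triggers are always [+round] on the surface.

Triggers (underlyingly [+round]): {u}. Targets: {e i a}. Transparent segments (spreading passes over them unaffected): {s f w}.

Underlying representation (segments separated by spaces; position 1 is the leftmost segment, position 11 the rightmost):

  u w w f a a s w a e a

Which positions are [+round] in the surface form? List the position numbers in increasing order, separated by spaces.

1 5 6 9 10 11

From /u/ at 1 rightward: 2 /w/ transparent; 3 /w/ transparent; 4 /f/ transparent; 5 /a/ → [+round]; 6 /a/ → [+round]; 7 /s/ transparent; 8 /w/ transparent; 9 /a/ → [+round]; 10 /e/ → [+round]; 11 /a/ → [+round]; word edge.
From /u/ at 1 leftward: word edge.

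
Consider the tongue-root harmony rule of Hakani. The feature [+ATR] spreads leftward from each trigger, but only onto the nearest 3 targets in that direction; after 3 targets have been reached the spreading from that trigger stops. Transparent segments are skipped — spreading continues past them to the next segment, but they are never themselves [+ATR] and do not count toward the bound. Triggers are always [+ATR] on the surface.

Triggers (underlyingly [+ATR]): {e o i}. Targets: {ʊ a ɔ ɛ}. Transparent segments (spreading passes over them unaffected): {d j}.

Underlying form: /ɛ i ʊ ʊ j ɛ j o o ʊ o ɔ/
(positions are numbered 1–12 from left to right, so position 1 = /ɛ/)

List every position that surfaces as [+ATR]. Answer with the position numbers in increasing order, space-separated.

From /i/ at 2 leftward: 1 /ɛ/ → [+ATR]; word edge.
From /o/ at 8 leftward: 7 /j/ transparent; 6 /ɛ/ → [+ATR]; 5 /j/ transparent; 4 /ʊ/ → [+ATR]; 3 /ʊ/ → [+ATR]; bound reached.
From /o/ at 9 leftward: 8 /o/ is itself a trigger — this domain ends here.
From /o/ at 11 leftward: 10 /ʊ/ → [+ATR]; 9 /o/ is itself a trigger — this domain ends here.
Target with no active source: position 12 stays [-ATR].

1 2 3 4 6 8 9 10 11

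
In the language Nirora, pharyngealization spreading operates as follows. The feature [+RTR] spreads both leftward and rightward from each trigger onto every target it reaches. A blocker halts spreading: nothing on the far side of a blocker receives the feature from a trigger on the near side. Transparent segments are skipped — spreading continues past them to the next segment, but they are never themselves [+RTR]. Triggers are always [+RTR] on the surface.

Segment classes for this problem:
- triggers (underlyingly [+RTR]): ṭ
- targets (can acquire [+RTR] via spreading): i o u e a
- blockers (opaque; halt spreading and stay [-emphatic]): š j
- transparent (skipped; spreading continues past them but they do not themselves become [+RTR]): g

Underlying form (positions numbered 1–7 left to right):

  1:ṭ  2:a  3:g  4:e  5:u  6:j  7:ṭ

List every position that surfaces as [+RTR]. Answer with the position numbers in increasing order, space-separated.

1 2 4 5 7

From /ṭ/ at 1 rightward: 2 /a/ → [+RTR]; 3 /g/ transparent; 4 /e/ → [+RTR]; 5 /u/ → [+RTR]; 6 /j/ blocks.
From /ṭ/ at 1 leftward: word edge.
From /ṭ/ at 7 rightward: word edge.
From /ṭ/ at 7 leftward: 6 /j/ blocks.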